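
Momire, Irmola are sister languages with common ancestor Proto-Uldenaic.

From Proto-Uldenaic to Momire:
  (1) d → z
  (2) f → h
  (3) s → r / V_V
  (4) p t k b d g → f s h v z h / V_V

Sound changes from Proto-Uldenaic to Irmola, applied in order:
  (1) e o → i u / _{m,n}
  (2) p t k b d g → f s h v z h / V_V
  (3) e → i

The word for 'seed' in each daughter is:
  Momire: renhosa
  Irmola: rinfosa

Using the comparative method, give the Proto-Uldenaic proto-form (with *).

*renfota

Position 6: Momire has s, Irmola has s. Taking the neighbouring segments as reconstructed: Momire s can only go back to *t; Irmola s could go back to *t or *s — the one source consistent with every daughter is *t.
Position 2: Momire has e, Irmola has i. Momire preserves e here (none of its changes turn any other segment into e), so the proto-segment is *e.
Position 4: Momire has h, Irmola has f. Taking the neighbouring segments as reconstructed: Momire h could go back to *f or *h; Irmola f can only go back to *f — the one source consistent with every daughter is *f.
Verify the candidate proto-form against each daughter:
Momire: start from *renfota.
  rule 1: no change — renfota
  rule 2 (unconditioned shift): renfota → renhota
  rule 3: no change — renhota
  rule 4 (intervocalic lenition): renhota → renhosa
  ⇒ Momire renhosa
Irmola: start from *renfota.
  rule 1 (pre-nasal raising): renfota → rinfota
  rule 2 (intervocalic lenition): rinfota → rinfosa
  rule 3: no change — rinfosa
  ⇒ Irmola rinfosa
Only *renfota yields all of Momire renhosa, Irmola rinfosa.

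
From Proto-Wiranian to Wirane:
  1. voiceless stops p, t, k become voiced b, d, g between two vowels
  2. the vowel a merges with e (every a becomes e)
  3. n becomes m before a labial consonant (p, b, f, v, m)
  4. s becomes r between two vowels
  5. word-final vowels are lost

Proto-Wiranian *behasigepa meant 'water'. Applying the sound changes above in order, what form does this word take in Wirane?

beherigeb

Wirane: *behasigepa > behasigeba > behesigebe > beherigebe > beherigeb  (by intervocalic voicing, vowel merger, rhotacism, apocope)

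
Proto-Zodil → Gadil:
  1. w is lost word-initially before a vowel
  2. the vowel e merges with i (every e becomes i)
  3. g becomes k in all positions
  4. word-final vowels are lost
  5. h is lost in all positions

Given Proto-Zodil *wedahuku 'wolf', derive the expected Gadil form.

Gadil: *wedahuku
  wedahuku → edahuku   [glide loss]
  edahuku → idahuku   [vowel merger]
  idahuku (rule 3 does not apply)
  idahuku → idahuk   [apocope]
  idahuk → idauk   [h-loss]
  giving Gadil idauk.

idauk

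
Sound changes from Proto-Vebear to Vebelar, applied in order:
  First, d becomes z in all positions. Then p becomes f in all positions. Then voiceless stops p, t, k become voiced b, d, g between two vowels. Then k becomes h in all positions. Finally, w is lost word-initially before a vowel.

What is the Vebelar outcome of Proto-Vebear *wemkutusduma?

emhuduszuma

Vebelar: start from *wemkutusduma.
  rule 1 (unconditioned shift): wemkutusduma → wemkutuszuma
  rule 2: no change — wemkutuszuma
  rule 3 (intervocalic voicing): wemkutuszuma → wemkuduszuma
  rule 4 (unconditioned shift): wemkuduszuma → wemhuduszuma
  rule 5 (glide loss): wemhuduszuma → emhuduszuma
  ⇒ Vebelar emhuduszuma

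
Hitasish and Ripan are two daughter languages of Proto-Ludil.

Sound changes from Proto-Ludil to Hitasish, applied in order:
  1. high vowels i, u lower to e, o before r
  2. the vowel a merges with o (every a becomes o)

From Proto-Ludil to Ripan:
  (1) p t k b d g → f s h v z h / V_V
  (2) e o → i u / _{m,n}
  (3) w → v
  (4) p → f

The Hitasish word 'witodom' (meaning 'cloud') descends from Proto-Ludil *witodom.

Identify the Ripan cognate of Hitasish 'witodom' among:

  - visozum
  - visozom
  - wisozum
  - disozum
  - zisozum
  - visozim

visozum

Ripan: *witodom
  witodom → wisozom   [intervocalic lenition]
  wisozom → wisozum   [pre-nasal raising]
  wisozum → visozum   [unconditioned shift]
  visozum (rule 4 does not apply)
  giving Ripan visozum.
Among the options, 'visozum' alone shows every Ripan change applied in order.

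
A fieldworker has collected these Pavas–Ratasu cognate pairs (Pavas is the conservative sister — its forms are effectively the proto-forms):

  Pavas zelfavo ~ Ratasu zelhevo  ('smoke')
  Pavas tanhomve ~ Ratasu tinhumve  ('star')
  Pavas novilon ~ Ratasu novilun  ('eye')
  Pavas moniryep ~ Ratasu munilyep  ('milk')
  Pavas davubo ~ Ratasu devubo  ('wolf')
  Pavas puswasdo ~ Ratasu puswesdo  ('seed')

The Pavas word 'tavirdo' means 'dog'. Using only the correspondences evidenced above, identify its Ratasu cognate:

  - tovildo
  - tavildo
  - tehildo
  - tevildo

zelfavo ~ zelhevo, davubo ~ devubo — Pavas a corresponds to Ratasu e after a consonant, before a labial obstruent.
moniryep ~ munilyep — Pavas r corresponds to Ratasu l after a vowel, before a consonant other than r, m, n, p, b, f, v.
Applying these to Pavas 'tavirdo':
  tavirdo → tevirdo   (a→e after a consonant, before a labial obstruent)
  tevirdo → tevildo   (r→l after a vowel, before a consonant other than r, m, n, p, b, f, v)
So the Ratasu cognate is 'tevildo'.

tevildo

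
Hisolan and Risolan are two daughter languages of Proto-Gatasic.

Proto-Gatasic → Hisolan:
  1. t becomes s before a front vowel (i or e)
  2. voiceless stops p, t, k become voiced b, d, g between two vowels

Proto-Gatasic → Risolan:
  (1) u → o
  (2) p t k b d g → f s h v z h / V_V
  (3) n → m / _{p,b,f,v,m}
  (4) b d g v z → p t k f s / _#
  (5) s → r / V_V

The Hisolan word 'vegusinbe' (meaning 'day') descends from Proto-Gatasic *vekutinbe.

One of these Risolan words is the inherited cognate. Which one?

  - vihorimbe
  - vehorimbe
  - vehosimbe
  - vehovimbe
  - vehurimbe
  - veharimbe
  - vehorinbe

vehorimbe

Risolan: start from *vekutinbe.
  rule 1 (vowel merger): vekutinbe → vekotinbe
  rule 2 (intervocalic lenition): vekotinbe → vehosinbe
  rule 3 (nasal place assimilation): vehosinbe → vehosimbe
  rule 4: no change — vehosimbe
  rule 5 (rhotacism): vehosimbe → vehorimbe
  ⇒ Risolan vehorimbe
Among the options, 'vehorimbe' alone shows every Risolan change applied in order.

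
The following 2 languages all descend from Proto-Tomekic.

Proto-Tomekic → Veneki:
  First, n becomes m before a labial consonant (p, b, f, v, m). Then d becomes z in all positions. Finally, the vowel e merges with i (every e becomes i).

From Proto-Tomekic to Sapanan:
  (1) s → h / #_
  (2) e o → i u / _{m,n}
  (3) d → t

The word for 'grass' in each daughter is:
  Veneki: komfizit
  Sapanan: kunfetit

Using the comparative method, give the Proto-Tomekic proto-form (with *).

*konfedit

Position 3: Veneki has m, Sapanan has n. Sapanan preserves n here (none of its changes turn any other segment into n), so the proto-segment is *n.
Position 2: Veneki has o, Sapanan has u. Veneki preserves o here (none of its changes turn any other segment into o), so the proto-segment is *o.
Position 6: Veneki has z, Sapanan has t. Taking the neighbouring segments as reconstructed: Veneki z could go back to *d or *z; Sapanan t could go back to *t or *d — the one source consistent with every daughter is *d.
Verify the candidate proto-form against each daughter:
Veneki: *konfedit > komfedit > komfezit > komfizit  (by nasal place assimilation, unconditioned shift, vowel merger)
Sapanan: *konfedit > kunfedit > kunfetit  (by pre-nasal raising, unconditioned shift)
No other proto-form is consistent with every reflex, so the reconstruction is *konfedit.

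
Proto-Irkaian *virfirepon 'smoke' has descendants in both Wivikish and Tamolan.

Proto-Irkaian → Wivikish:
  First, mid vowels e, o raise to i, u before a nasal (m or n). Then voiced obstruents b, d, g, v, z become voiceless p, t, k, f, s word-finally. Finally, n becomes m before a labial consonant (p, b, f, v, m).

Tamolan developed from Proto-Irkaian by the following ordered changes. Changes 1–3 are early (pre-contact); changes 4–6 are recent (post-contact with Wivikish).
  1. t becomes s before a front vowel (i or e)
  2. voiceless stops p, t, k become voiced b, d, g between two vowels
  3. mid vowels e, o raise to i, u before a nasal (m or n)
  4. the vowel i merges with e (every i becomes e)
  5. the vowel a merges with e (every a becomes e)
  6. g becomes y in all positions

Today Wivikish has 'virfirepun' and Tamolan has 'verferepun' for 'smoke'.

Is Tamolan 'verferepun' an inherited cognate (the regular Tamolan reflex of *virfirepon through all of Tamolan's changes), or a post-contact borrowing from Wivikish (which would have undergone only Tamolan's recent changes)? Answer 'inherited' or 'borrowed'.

borrowed

If inherited, *virfirepon would pass through all of Tamolan's changes:
Tamolan: *virfirepon > virfirebon > virfirebun > verferebun  (by intervocalic voicing, pre-nasal raising, vowel merger)
If borrowed from Wivikish 'virfirepun' after the early changes, it would undergo only the recent ones:
  rule 4 (vowel merger): virfirepun → verferepun
  rule 5 (vowel merger): no change (verferepun)
  rule 6 (unconditioned shift): no change (verferepun)
  ⇒ as a loan: verferepun
Tamolan 'verferepun' matches the loan outcome 'verferepun', not the inherited 'verferebun' — it skipped the early Tamolan changes, so it was borrowed from Wivikish.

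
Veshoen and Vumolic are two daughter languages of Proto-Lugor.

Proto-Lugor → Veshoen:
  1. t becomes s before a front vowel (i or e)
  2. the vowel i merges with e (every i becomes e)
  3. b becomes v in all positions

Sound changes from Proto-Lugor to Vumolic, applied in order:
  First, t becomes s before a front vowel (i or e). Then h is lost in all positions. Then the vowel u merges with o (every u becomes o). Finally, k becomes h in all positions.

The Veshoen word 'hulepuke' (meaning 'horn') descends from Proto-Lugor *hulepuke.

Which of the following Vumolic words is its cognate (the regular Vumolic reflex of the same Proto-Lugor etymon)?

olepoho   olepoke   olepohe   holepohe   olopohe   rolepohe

olepohe

Vumolic: *hulepuke
  hulepuke (rule 1 does not apply)
  hulepuke → ulepuke   [h-loss]
  ulepuke → olepoke   [vowel merger]
  olepoke → olepohe   [unconditioned shift]
  giving Vumolic olepohe.
Among the options, 'olepohe' alone shows every Vumolic change applied in order.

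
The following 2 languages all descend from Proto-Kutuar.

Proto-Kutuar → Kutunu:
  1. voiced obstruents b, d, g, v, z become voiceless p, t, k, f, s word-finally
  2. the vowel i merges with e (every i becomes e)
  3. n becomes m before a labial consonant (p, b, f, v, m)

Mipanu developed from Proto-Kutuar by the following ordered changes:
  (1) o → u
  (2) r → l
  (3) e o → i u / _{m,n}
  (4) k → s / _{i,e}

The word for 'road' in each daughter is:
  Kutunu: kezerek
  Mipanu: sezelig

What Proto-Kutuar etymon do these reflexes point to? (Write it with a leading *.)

*kezerig

Position 1: Kutunu has k, Mipanu has s. Taking the neighbouring segments as reconstructed: Kutunu k can only go back to *k; Mipanu s could go back to *k or *s — the one source consistent with every daughter is *k.
Position 6: Kutunu has e, Mipanu has i. Taking the neighbouring segments as reconstructed: Kutunu e could go back to *e or *i; Mipanu i can only go back to *i — the one source consistent with every daughter is *i.
Position 7: Kutunu has k, Mipanu has g. Mipanu preserves g here (none of its changes turn any other segment into g), so the proto-segment is *g.
This points to *kezerig. Verify forward in each daughter:
Kutunu: *kezerig > kezerik > kezerek  (by final devoicing, vowel merger)
Mipanu: *kezerig > kezelig > sezelig  (by unconditioned shift, palatalisation)
No other proto-form is consistent with every reflex, so the reconstruction is *kezerig.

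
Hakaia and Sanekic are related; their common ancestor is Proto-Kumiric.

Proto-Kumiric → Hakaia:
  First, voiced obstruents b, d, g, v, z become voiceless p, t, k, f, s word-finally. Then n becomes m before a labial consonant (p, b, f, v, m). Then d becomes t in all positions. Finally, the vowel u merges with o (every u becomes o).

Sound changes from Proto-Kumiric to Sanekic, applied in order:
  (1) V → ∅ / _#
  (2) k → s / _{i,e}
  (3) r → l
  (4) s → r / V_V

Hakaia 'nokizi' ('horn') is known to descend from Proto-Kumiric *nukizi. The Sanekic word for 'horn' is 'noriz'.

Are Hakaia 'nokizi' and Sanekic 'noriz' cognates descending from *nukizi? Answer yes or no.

Derive the expected Sanekic reflex of *nukizi:
Sanekic: *nukizi
  nukizi → nukiz   [apocope]
  nukiz → nusiz   [palatalisation]
  nusiz (rule 3 does not apply)
  nusiz → nuriz   [rhotacism]
  giving Sanekic nuriz.
The regular Sanekic reflex would be 'nuriz', but the attested form is 'noriz'. The correspondence is irregular, so they are not cognates (the Sanekic form has a different source).

no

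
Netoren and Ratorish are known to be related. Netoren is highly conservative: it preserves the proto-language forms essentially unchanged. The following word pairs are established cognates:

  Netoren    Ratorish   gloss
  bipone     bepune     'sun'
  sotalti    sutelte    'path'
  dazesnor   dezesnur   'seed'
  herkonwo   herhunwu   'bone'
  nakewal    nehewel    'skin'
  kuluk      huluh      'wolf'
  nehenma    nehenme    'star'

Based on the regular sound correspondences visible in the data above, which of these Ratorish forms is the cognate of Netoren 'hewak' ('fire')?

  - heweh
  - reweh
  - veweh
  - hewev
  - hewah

sotalti ~ sutelte, dazesnor ~ dezesnur — Netoren a corresponds to Ratorish e after a consonant, before a consonant other than r, m, n, p, b, f, v.
kuluk ~ huluh — Netoren k corresponds to Ratorish h word-finally.
Applying these to Netoren 'hewak':
  hewak → hewek   (a→e after a consonant, before a consonant other than r, m, n, p, b, f, v)
  hewek → heweh   (k→h word-finally)
So the Ratorish cognate is 'heweh'.

heweh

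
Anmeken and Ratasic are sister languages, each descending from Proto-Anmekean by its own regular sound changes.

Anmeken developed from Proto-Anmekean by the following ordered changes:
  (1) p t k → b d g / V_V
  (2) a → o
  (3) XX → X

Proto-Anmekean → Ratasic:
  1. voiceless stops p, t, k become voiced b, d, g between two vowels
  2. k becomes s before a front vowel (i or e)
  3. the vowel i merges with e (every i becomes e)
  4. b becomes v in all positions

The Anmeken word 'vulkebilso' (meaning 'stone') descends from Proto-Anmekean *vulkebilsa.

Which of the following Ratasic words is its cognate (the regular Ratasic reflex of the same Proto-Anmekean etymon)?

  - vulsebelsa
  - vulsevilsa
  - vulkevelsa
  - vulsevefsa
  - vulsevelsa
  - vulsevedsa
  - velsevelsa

Ratasic: start from *vulkebilsa.
  rule 1: no change — vulkebilsa
  rule 2 (palatalisation): vulkebilsa → vulsebilsa
  rule 3 (vowel merger): vulsebilsa → vulsebelsa
  rule 4 (unconditioned shift): vulsebelsa → vulsevelsa
  ⇒ Ratasic vulsevelsa
Only 'vulsevelsa' matches the regular Ratasic development of *vulkebilsa.

vulsevelsa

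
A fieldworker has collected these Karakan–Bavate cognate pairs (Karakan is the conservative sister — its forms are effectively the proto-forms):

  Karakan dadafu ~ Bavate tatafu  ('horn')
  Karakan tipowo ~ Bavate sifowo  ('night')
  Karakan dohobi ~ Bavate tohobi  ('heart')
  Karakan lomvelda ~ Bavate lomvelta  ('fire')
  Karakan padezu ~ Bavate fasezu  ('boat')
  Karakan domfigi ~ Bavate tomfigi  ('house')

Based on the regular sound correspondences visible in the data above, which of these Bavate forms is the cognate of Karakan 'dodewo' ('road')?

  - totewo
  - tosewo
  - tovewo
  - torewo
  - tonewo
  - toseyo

dohobi ~ tohobi, domfigi ~ tomfigi — Karakan d corresponds to Bavate t word-initially before a back vowel.
padezu ~ fasezu — Karakan d corresponds to Bavate s between vowels (before a front vowel).
Applying these to Karakan 'dodewo':
  dodewo → todewo   (d→t word-initially before a back vowel)
  todewo → tosewo   (d→s between vowels (before a front vowel))
So the Bavate cognate is 'tosewo'.

tosewo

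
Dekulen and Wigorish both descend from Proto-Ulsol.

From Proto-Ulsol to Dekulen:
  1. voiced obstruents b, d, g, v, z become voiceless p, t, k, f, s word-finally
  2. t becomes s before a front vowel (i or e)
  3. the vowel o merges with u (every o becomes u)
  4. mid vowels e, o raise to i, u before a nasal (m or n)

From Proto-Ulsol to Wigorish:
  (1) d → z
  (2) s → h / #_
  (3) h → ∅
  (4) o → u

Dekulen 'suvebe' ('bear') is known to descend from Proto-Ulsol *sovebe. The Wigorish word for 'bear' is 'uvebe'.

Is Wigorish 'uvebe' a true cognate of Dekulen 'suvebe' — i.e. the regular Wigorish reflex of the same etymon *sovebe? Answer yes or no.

yes

Derive the expected Wigorish reflex of *sovebe:
Wigorish: start from *sovebe.
  rule 1: no change — sovebe
  rule 2 (debuccalisation): sovebe → hovebe
  rule 3 (h-loss): hovebe → ovebe
  rule 4 (vowel merger): ovebe → uvebe
  ⇒ Wigorish uvebe
Wigorish 'uvebe' matches the regular reflex exactly, so the pair is cognate.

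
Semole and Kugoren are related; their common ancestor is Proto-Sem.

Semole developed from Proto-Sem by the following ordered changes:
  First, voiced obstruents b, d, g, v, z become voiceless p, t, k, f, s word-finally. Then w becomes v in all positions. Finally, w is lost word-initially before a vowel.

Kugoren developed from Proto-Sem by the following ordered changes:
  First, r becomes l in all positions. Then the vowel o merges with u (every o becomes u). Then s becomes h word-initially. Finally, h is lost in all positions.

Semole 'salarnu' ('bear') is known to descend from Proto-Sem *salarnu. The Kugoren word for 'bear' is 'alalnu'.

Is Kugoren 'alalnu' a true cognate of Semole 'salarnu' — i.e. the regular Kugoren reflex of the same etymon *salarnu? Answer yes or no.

Derive the expected Kugoren reflex of *salarnu:
Kugoren: *salarnu > salalnu > halalnu > alalnu  (by unconditioned shift, debuccalisation, h-loss)
Kugoren 'alalnu' matches the regular reflex exactly, so the pair is cognate.

yes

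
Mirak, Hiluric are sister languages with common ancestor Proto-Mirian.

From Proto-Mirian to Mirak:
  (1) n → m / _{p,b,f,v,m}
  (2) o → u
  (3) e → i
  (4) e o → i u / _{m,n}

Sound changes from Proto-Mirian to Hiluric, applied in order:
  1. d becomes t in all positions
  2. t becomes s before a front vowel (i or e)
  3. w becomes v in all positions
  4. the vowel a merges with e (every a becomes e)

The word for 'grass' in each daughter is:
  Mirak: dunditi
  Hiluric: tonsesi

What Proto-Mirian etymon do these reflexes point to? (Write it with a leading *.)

*dondeti

Position 4: Mirak has d, Hiluric has s. Mirak preserves d here (none of its changes turn any other segment into d), so the proto-segment is *d.
Position 6: Mirak has t, Hiluric has s. Mirak preserves t here (none of its changes turn any other segment into t), so the proto-segment is *t.
Verify the candidate proto-form against each daughter:
Mirak: *dondeti > dundeti > dunditi  (by vowel merger, vowel merger)
Hiluric: *dondeti
  dondeti → tonteti   [unconditioned shift]
  tonteti → tonsesi   [palatalisation]
  tonsesi (rule 3 does not apply)
  tonsesi (rule 4 does not apply)
  giving Hiluric tonsesi.
No other proto-form is consistent with every reflex, so the reconstruction is *dondeti.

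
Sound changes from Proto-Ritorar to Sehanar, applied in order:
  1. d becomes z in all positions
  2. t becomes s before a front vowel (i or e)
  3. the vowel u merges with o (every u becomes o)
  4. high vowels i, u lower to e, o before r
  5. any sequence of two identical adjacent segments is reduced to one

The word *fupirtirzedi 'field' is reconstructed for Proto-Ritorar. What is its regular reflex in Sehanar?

Sehanar: start from *fupirtirzedi.
  rule 1 (unconditioned shift): fupirtirzedi → fupirtirzezi
  rule 2 (palatalisation): fupirtirzezi → fupirsirzezi
  rule 3 (vowel merger): fupirsirzezi → fopirsirzezi
  rule 4 (pre-rhotic lowering): fopirsirzezi → foperserzezi
  rule 5: no change — foperserzezi
  ⇒ Sehanar foperserzezi

foperserzezi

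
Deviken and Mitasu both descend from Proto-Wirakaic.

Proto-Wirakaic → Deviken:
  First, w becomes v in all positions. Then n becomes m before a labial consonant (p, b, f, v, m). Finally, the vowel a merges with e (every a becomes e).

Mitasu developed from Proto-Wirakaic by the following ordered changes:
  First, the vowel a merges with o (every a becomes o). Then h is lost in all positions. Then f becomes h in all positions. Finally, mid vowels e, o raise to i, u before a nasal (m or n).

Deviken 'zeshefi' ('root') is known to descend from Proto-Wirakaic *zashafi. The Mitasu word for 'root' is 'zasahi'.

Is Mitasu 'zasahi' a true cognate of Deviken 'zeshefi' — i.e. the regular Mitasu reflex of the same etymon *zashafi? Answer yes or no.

no

Derive the expected Mitasu reflex of *zashafi:
Mitasu: *zashafi
  zashafi → zoshofi   [vowel merger]
  zoshofi → zosofi   [h-loss]
  zosofi → zosohi   [unconditioned shift]
  zosohi (rule 4 does not apply)
  giving Mitasu zosohi.
The regular Mitasu reflex would be 'zosohi', but the attested form is 'zasahi'. The correspondence is irregular, so they are not cognates (the Mitasu form has a different source).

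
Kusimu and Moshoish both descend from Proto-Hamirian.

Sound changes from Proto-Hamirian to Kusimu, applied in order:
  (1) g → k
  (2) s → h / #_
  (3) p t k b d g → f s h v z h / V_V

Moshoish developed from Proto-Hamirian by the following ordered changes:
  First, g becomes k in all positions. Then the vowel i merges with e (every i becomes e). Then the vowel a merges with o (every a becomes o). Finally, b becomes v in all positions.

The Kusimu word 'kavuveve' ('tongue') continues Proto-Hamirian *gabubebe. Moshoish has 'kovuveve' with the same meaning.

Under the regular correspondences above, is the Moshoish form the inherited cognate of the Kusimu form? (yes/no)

yes

Derive the expected Moshoish reflex of *gabubebe:
Moshoish: start from *gabubebe.
  rule 1 (unconditioned shift): gabubebe → kabubebe
  rule 2: no change — kabubebe
  rule 3 (vowel merger): kabubebe → kobubebe
  rule 4 (unconditioned shift): kobubebe → kovuveve
  ⇒ Moshoish kovuveve
Moshoish 'kovuveve' matches the regular reflex exactly, so the pair is cognate.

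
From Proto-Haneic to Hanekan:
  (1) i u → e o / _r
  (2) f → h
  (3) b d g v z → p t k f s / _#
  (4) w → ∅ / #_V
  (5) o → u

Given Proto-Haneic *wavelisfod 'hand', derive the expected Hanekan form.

Hanekan: *wavelisfod
  wavelisfod (rule 1 does not apply)
  wavelisfod → wavelishod   [unconditioned shift]
  wavelishod → wavelishot   [final devoicing]
  wavelishot → avelishot   [glide loss]
  avelishot → avelishut   [vowel merger]
  giving Hanekan avelishut.

avelishut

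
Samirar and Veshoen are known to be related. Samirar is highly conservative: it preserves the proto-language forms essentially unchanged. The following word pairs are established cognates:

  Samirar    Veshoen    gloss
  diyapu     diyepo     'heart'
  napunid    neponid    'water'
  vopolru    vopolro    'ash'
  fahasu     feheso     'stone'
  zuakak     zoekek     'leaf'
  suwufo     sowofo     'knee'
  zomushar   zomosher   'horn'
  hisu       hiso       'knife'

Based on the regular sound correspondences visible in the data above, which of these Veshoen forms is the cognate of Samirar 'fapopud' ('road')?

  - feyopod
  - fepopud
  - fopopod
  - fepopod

fepopod

diyapu ~ diyepo, napunid ~ neponid — Samirar a corresponds to Veshoen e after a consonant, before a labial obstruent.
suwufo ~ sowofo, zomushar ~ zomosher — Samirar u corresponds to Veshoen o after a consonant, before a consonant other than r, m, n, p, b, f, v.
Applying these to Samirar 'fapopud':
  fapopud → fepopud   (a→e after a consonant, before a labial obstruent)
  fepopud → fepopod   (u→o after a consonant, before a consonant other than r, m, n, p, b, f, v)
So the Veshoen cognate is 'fepopod'.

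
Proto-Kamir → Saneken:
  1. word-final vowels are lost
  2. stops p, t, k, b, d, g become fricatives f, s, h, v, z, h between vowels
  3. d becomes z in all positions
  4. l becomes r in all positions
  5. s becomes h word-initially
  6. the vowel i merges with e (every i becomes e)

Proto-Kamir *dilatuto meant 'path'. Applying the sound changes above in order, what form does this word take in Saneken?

zerasut

Saneken: start from *dilatuto.
  rule 1 (apocope): dilatuto → dilatut
  rule 2 (intervocalic lenition): dilatut → dilasut
  rule 3 (unconditioned shift): dilasut → zilasut
  rule 4 (unconditioned shift): zilasut → zirasut
  rule 5: no change — zirasut
  rule 6 (vowel merger): zirasut → zerasut
  ⇒ Saneken zerasut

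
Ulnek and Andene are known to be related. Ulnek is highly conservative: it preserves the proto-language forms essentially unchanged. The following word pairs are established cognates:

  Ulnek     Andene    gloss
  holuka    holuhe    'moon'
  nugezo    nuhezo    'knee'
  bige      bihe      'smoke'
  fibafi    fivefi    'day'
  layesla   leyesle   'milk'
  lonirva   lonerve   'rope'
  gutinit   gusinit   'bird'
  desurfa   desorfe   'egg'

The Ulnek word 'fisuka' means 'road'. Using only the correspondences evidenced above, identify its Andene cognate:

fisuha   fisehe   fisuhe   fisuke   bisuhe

holuka ~ holuhe — Ulnek k corresponds to Andene h between vowels (before a back vowel).
holuka ~ holuhe, layesla ~ leyesle — Ulnek a corresponds to Andene e word-finally.
Applying these to Ulnek 'fisuka':
  fisuka → fisuha   (k→h between vowels (before a back vowel))
  fisuha → fisuhe   (a→e word-finally)
So the Andene cognate is 'fisuhe'.

fisuhe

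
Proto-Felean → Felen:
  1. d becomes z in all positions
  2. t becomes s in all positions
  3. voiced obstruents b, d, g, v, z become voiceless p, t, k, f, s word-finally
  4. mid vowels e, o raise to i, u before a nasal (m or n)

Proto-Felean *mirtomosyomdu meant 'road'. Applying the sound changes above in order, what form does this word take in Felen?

Felen: *mirtomosyomdu
  mirtomosyomdu → mirtomosyomzu   [unconditioned shift]
  mirtomosyomzu → mirsomosyomzu   [unconditioned shift]
  mirsomosyomzu (rule 3 does not apply)
  mirsomosyomzu → mirsumosyumzu   [pre-nasal raising]
  giving Felen mirsumosyumzu.

mirsumosyumzu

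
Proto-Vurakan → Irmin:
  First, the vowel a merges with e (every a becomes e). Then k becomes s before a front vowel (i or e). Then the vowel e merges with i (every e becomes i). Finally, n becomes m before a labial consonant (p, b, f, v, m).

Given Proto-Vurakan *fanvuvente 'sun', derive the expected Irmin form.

fimvuvinti

Irmin: start from *fanvuvente.
  rule 1 (vowel merger): fanvuvente → fenvuvente
  rule 2: no change — fenvuvente
  rule 3 (vowel merger): fenvuvente → finvuvinti
  rule 4 (nasal place assimilation): finvuvinti → fimvuvinti
  ⇒ Irmin fimvuvinti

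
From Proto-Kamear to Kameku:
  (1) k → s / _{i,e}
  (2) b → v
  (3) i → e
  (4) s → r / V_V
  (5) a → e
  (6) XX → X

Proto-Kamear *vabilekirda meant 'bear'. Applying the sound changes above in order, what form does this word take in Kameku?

Kameku: *vabilekirda > vabilesirda > vavilesirda > vaveleserda > vavelererda > vevelererde  (by palatalisation, unconditioned shift, vowel merger, rhotacism, vowel merger)

vevelererde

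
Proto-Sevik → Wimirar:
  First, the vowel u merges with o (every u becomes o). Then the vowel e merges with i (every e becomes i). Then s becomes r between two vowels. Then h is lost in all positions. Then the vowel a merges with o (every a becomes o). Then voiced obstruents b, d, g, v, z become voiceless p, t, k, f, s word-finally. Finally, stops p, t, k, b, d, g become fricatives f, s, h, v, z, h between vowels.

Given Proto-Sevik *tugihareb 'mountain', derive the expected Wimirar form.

Wimirar: *tugihareb
  tugihareb → togihareb   [vowel merger]
  togihareb → togiharib   [vowel merger]
  togiharib (rule 3 does not apply)
  togiharib → togiarib   [h-loss]
  togiarib → togiorib   [vowel merger]
  togiorib → togiorip   [final devoicing]
  togiorip → tohiorip   [intervocalic lenition]
  giving Wimirar tohiorip.

tohiorip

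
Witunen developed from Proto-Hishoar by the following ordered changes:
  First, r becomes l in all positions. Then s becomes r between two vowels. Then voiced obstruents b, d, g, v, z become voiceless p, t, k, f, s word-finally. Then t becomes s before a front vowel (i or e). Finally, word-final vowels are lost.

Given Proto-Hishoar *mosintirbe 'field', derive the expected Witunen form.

morinsilb

Witunen: *mosintirbe > mosintilbe > morintilbe > morinsilbe > morinsilb  (by unconditioned shift, rhotacism, palatalisation, apocope)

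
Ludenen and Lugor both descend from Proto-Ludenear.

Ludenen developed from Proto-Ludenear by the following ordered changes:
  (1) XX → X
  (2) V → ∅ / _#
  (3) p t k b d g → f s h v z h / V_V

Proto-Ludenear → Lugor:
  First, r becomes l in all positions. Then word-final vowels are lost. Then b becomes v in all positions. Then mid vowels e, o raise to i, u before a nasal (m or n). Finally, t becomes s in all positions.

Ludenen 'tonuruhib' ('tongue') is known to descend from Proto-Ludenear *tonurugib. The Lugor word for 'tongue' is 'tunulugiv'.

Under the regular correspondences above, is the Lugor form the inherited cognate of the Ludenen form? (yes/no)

no

Derive the expected Lugor reflex of *tonurugib:
Lugor: *tonurugib
  tonurugib → tonulugib   [unconditioned shift]
  tonulugib (rule 2 does not apply)
  tonulugib → tonulugiv   [unconditioned shift]
  tonulugiv → tunulugiv   [pre-nasal raising]
  tunulugiv → sunulugiv   [unconditioned shift]
  giving Lugor sunulugiv.
The regular Lugor reflex would be 'sunulugiv', but the attested form is 'tunulugiv'. The correspondence is irregular, so they are not cognates (the Lugor form has a different source).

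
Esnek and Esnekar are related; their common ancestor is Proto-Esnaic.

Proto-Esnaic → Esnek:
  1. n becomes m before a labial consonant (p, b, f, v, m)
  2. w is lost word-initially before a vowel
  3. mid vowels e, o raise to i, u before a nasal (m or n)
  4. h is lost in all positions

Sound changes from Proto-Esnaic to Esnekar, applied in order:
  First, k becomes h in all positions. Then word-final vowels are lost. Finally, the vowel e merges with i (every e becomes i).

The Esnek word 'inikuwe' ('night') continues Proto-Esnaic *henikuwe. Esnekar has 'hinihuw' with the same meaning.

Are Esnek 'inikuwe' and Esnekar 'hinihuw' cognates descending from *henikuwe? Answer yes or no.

Derive the expected Esnekar reflex of *henikuwe:
Esnekar: start from *henikuwe.
  rule 1 (unconditioned shift): henikuwe → henihuwe
  rule 2 (apocope): henihuwe → henihuw
  rule 3 (vowel merger): henihuw → hinihuw
  ⇒ Esnekar hinihuw
Esnekar 'hinihuw' matches the regular reflex exactly, so the pair is cognate.

yes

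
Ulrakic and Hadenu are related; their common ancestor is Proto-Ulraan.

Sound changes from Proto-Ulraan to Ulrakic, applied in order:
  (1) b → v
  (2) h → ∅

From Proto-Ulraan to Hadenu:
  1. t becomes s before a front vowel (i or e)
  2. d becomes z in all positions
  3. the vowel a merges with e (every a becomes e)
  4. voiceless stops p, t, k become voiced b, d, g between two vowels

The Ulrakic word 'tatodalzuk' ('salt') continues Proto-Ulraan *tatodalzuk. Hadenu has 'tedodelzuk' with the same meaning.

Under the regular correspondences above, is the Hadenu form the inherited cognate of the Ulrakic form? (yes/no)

no

Derive the expected Hadenu reflex of *tatodalzuk:
Hadenu: start from *tatodalzuk.
  rule 1: no change — tatodalzuk
  rule 2 (unconditioned shift): tatodalzuk → tatozalzuk
  rule 3 (vowel merger): tatozalzuk → tetozelzuk
  rule 4 (intervocalic voicing): tetozelzuk → tedozelzuk
  ⇒ Hadenu tedozelzuk
The regular Hadenu reflex would be 'tedozelzuk', but the attested form is 'tedodelzuk'. The correspondence is irregular, so they are not cognates (the Hadenu form has a different source).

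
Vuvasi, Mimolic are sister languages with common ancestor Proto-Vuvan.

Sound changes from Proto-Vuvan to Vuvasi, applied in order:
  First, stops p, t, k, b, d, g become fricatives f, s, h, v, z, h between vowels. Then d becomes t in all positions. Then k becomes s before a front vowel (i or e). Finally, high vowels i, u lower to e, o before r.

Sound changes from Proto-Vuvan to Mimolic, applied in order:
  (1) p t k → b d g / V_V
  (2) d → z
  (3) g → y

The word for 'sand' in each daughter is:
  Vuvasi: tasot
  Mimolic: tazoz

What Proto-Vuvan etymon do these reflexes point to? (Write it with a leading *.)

Position 5: Vuvasi has t, Mimolic has z. Taking the neighbouring segments as reconstructed: Vuvasi t could go back to *t or *d; Mimolic z could go back to *d or *z — the one source consistent with every daughter is *d.
Position 3: Vuvasi has s, Mimolic has z. Taking the neighbouring segments as reconstructed: Vuvasi s could go back to *t or *s; Mimolic z could go back to *t or *d or *z — the one source consistent with every daughter is *t.
Continuing position by position gives *tatod; check it forward:
Vuvasi: start from *tatod.
  rule 1 (intervocalic lenition): tatod → tasod
  rule 2 (unconditioned shift): tasod → tasot
  rule 3: no change — tasot
  rule 4: no change — tasot
  ⇒ Vuvasi tasot
Mimolic: *tatod > tadod > tazoz  (by intervocalic voicing, unconditioned shift)
No other proto-form is consistent with every reflex, so the reconstruction is *tatod.

*tatod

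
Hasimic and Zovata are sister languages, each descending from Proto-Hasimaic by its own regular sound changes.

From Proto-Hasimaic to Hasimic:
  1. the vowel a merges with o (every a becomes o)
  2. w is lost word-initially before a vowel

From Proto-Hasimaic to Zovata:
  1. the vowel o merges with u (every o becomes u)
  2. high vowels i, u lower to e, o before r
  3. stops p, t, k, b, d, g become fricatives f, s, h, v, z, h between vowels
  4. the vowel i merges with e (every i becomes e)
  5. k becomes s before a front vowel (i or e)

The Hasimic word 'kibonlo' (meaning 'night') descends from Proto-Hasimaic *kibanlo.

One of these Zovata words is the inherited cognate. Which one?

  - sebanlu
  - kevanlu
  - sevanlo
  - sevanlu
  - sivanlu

sevanlu

Zovata: *kibanlo
  kibanlo → kibanlu   [vowel merger]
  kibanlu (rule 2 does not apply)
  kibanlu → kivanlu   [intervocalic lenition]
  kivanlu → kevanlu   [vowel merger]
  kevanlu → sevanlu   [palatalisation]
  giving Zovata sevanlu.
Only 'sevanlu' matches the regular Zovata development of *kibanlo.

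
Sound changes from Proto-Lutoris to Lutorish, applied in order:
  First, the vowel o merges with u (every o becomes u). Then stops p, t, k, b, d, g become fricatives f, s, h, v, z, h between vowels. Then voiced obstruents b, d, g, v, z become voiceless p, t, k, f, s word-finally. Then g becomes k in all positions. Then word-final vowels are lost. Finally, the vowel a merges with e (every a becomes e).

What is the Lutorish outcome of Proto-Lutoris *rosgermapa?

Lutorish: *rosgermapa > rusgermapa > rusgermafa > ruskermafa > ruskermaf > ruskermef  (by vowel merger, intervocalic lenition, unconditioned shift, apocope, vowel merger)

ruskermef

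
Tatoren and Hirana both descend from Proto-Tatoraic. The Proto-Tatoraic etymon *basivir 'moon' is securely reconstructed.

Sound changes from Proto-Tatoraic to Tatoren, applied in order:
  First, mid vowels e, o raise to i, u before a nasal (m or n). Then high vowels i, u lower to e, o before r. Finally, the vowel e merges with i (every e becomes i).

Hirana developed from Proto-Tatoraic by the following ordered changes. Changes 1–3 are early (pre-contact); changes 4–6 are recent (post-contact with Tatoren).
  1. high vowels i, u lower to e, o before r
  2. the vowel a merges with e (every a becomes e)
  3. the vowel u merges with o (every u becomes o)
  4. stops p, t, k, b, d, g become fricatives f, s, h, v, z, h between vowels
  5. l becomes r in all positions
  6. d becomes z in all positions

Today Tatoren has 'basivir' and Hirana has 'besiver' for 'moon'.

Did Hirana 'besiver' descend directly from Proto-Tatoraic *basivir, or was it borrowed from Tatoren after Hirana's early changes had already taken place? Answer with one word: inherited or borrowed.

inherited

If inherited, *basivir would pass through all of Hirana's changes:
Hirana: start from *basivir.
  rule 1 (pre-rhotic lowering): basivir → basiver
  rule 2 (vowel merger): basiver → besiver
  rule 3: no change — besiver
  rule 4: no change — besiver
  rule 5: no change — besiver
  rule 6: no change — besiver
  ⇒ Hirana besiver
If borrowed from Tatoren 'basivir' after the early changes, it would undergo only the recent ones:
  rule 4 (intervocalic lenition): no change (basivir)
  rule 5 (unconditioned shift): no change (basivir)
  rule 6 (unconditioned shift): no change (basivir)
  ⇒ as a loan: basivir
Hirana 'besiver' matches the inherited outcome exactly, so it is an inherited cognate, not a loan.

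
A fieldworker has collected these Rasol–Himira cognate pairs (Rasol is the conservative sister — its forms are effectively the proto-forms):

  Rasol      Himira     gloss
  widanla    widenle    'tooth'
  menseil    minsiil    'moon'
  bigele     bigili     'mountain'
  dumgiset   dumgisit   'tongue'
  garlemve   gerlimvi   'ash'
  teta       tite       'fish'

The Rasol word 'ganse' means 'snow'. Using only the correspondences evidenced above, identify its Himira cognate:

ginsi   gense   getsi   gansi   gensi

widanla ~ widenle — Rasol a corresponds to Himira e after a consonant, before a nasal.
bigele ~ bigili, garlemve ~ gerlimvi — Rasol e corresponds to Himira i word-finally.
Applying these to Rasol 'ganse':
  ganse → gense   (a→e after a consonant, before a nasal)
  gense → gensi   (e→i word-finally)
So the Himira cognate is 'gensi'.

gensi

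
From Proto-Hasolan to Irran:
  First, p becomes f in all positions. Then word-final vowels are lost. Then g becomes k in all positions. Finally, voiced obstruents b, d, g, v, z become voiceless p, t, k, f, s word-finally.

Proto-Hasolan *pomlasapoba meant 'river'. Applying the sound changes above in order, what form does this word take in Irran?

fomlasafop

Irran: *pomlasapoba > fomlasafoba > fomlasafob > fomlasafop  (by unconditioned shift, apocope, final devoicing)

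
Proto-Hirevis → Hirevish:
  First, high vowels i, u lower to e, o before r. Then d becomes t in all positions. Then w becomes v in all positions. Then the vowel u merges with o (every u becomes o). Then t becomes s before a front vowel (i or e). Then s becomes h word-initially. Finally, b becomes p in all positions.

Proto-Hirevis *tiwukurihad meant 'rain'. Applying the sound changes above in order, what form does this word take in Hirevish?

hivokorihat

Hirevish: start from *tiwukurihad.
  rule 1 (pre-rhotic lowering): tiwukurihad → tiwukorihad
  rule 2 (unconditioned shift): tiwukorihad → tiwukorihat
  rule 3 (unconditioned shift): tiwukorihat → tivukorihat
  rule 4 (vowel merger): tivukorihat → tivokorihat
  rule 5 (palatalisation): tivokorihat → sivokorihat
  rule 6 (debuccalisation): sivokorihat → hivokorihat
  rule 7: no change — hivokorihat
  ⇒ Hirevish hivokorihat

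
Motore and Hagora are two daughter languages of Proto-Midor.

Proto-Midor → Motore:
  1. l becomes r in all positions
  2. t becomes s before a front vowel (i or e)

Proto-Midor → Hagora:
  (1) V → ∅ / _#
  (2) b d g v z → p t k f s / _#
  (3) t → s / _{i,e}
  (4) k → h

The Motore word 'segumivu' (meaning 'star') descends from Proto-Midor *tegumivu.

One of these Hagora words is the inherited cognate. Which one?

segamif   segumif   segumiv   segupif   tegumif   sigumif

Hagora: *tegumivu > tegumiv > tegumif > segumif  (by apocope, final devoicing, palatalisation)
Only 'segumif' matches the regular Hagora development of *tegumivu.

segumif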